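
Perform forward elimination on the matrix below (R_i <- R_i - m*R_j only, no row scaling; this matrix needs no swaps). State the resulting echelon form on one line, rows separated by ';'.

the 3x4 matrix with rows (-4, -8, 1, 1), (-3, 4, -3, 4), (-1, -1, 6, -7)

REF = [-4 -8 1 1; 0 10 -15/4 13/4; 0 0 49/8 -303/40]

Forward elimination:
R2 <- R2 - (3/4)*R1:  [     0     10  -15/4   13/4 ]
R3 <- R3 - (1/4)*R1:  [     0      1   23/4  -29/4 ]
R3 <- R3 - (1/10)*R2:  [       0        0     49/8  -303/40 ]
Row echelon form:
[ -4  -8      1        1 ]
[  0  10  -15/4     13/4 ]
[  0   0   49/8  -303/40 ]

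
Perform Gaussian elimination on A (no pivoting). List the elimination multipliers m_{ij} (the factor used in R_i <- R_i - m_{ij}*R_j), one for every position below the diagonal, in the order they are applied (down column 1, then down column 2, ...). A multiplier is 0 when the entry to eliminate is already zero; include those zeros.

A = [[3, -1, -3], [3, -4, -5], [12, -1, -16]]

Forward elimination:
R2 <- R2 - (1)*R1:  [  0  -3  -2 ]
R3 <- R3 - (4)*R1:  [  0   3  -4 ]
R3 <- R3 - (-1)*R2:  [  0   0  -6 ]
Multipliers (in order of application): m_{21} = 1, m_{31} = 4, m_{32} = -1

multipliers: 1, 4, -1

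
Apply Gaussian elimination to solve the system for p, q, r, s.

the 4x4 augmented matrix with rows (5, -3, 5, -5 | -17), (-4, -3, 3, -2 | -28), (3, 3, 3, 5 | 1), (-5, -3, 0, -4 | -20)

(3, -1, -5, 2)

Forward elimination on [A|b]:
R2 <- R2 - (-4/5)*R1:  [      0   -27/5       7      -6  -208/5 ]
R3 <- R3 - (3/5)*R1:  [    0  24/5     0     8  56/5 ]
R4 <- R4 - (-1)*R1:  [   0   -6    5   -9  -37 ]
R3 <- R3 - (-8/9)*R2:  [      0       0    56/9     8/3  -232/9 ]
R4 <- R4 - (10/9)*R2:  [     0      0  -25/9   -7/3   83/9 ]
R4 <- R4 - (-25/56)*R3:  [     0      0      0   -8/7  -16/7 ]
Row echelon form:
[ 5     -3     5    -5  |     -17 ]
[ 0  -27/5     7    -6  |  -208/5 ]
[ 0      0  56/9   8/3  |  -232/9 ]
[ 0      0     0  -8/7  |   -16/7 ]
Back-substitution:
s = (-16/7) / (-8/7) = 2
r = (-232/9 - (8/3)*(2)) / (56/9) = -5
q = (-208/5 - (7)*(-5) - (-6)*(2)) / (-27/5) = -1
p = (-17 - (-3)*(-1) - (5)*(-5) - (-5)*(2)) / 5 = 3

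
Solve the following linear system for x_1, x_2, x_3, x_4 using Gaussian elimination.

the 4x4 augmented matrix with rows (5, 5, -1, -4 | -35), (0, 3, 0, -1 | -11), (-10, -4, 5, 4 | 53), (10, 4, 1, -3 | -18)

(0, -2, 5, 5)

Forward elimination on [A|b]:
R3 <- R3 - (-2)*R1:  [   0    6    3   -4  -17 ]
R4 <- R4 - (2)*R1:  [  0  -6   3   5  52 ]
R3 <- R3 - (2)*R2:  [  0   0   3  -2   5 ]
R4 <- R4 - (-2)*R2:  [  0   0   3   3  30 ]
R4 <- R4 - (1)*R3:  [  0   0   0   5  25 ]
Row echelon form:
[ 5  5  -1  -4  |  -35 ]
[ 0  3   0  -1  |  -11 ]
[ 0  0   3  -2  |    5 ]
[ 0  0   0   5  |   25 ]
Back-substitution:
x_4 = (25) / 5 = 5
x_3 = (5 - (-2)*(5)) / 3 = 5
x_2 = (-11 - (-1)*(5)) / 3 = -2
x_1 = (-35 - (5)*(-2) - (-1)*(5) - (-4)*(5)) / 5 = 0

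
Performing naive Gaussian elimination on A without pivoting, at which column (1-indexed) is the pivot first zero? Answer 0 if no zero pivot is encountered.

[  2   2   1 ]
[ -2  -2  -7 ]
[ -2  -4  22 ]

first zero-pivot column = 2

Naive forward elimination:
R2 <- R2 - (-1)*R1:  [  0   0  -6 ]
R3 <- R3 - (-1)*R1:  [  0  -2  23 ]
Matrix at this point:
[ 2   2   1 ]
[ 0   0  -6 ]
[ 0  -2  23 ]
Pivot entry (2,2) is zero but row 3 has -2 in column 2 -> naive elimination stops; a row interchange (e.g. R2 <-> R3) would be required here.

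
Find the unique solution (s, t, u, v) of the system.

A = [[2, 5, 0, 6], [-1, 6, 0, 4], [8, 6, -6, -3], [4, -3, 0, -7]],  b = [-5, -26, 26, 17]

(4, -5, -5, 2)

Forward elimination on [A|b]:
R2 <- R2 - (-1/2)*R1:  [     0   17/2      0      7  -57/2 ]
R3 <- R3 - (4)*R1:  [   0  -14   -6  -27   46 ]
R4 <- R4 - (2)*R1:  [   0  -13    0  -19   27 ]
R3 <- R3 - (-28/17)*R2:  [       0        0       -6  -263/17   -16/17 ]
R4 <- R4 - (-26/17)*R2:  [       0        0        0  -141/17  -282/17 ]
Row echelon form:
[ 2     5   0        6  |       -5 ]
[ 0  17/2   0        7  |    -57/2 ]
[ 0     0  -6  -263/17  |   -16/17 ]
[ 0     0   0  -141/17  |  -282/17 ]
Back-substitution:
v = (-282/17) / (-141/17) = 2
u = (-16/17 - (-263/17)*(2)) / -6 = -5
t = (-57/2 - (7)*(2)) / (17/2) = -5
s = (-5 - (5)*(-5) - (6)*(2)) / 2 = 4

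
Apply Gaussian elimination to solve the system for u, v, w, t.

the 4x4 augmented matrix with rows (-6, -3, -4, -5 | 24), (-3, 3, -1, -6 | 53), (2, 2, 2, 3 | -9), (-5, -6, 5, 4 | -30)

Forward elimination on [A|b]:
R2 <- R2 - (1/2)*R1:  [    0   9/2     1  -7/2    41 ]
R3 <- R3 - (-1/3)*R1:  [   0    1  2/3  4/3   -1 ]
R4 <- R4 - (5/6)*R1:  [    0  -7/2  25/3  49/6   -50 ]
R3 <- R3 - (2/9)*R2:  [     0      0    4/9   19/9  -91/9 ]
R4 <- R4 - (-7/9)*R2:  [      0       0    82/9    49/9  -163/9 ]
R4 <- R4 - (41/2)*R3:  [      0       0       0  -227/6  1135/6 ]
Row echelon form:
[ -6   -3   -4      -5  |      24 ]
[  0  9/2    1    -7/2  |      41 ]
[  0    0  4/9    19/9  |   -91/9 ]
[  0    0    0  -227/6  |  1135/6 ]
Back-substitution:
t = (1135/6) / (-227/6) = -5
w = (-91/9 - (19/9)*(-5)) / (4/9) = 1
v = (41 - (1)*(1) - (-7/2)*(-5)) / (9/2) = 5
u = (24 - (-3)*(5) - (-4)*(1) - (-5)*(-5)) / -6 = -3

(-3, 5, 1, -5)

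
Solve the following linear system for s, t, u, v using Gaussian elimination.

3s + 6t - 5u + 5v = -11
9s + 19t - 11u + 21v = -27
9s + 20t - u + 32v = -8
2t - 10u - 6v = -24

(3, 0, 3, -1)

Forward elimination on [A|b]:
R2 <- R2 - (3)*R1:  [ 0  1  4  6  6 ]
R3 <- R3 - (3)*R1:  [  0   2  14  17  25 ]
R3 <- R3 - (2)*R2:  [  0   0   6   5  13 ]
R4 <- R4 - (2)*R2:  [   0    0  -18  -18  -36 ]
R4 <- R4 - (-3)*R3:  [  0   0   0  -3   3 ]
Row echelon form:
[ 3  6  -5   5  |  -11 ]
[ 0  1   4   6  |    6 ]
[ 0  0   6   5  |   13 ]
[ 0  0   0  -3  |    3 ]
Back-substitution:
v = (3) / -3 = -1
u = (13 - (5)*(-1)) / 6 = 3
t = (6 - (4)*(3) - (6)*(-1)) / 1 = 0
s = (-11 - (6)*(0) - (-5)*(3) - (5)*(-1)) / 3 = 3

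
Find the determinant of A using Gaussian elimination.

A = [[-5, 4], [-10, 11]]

det(A) = -15

Forward elimination:
R2 <- R2 - (2)*R1:  [ 0  3 ]
Upper-triangular form:
[ -5  4 ]
[  0  3 ]
det(A) = (-1)^0 * (-5) * (3) = -15  (0 row swaps -> sign +1)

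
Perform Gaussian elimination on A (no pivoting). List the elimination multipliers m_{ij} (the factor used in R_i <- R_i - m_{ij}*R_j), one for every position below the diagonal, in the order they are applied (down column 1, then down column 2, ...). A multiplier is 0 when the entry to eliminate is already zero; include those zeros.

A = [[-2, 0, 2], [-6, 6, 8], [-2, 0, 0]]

Forward elimination:
R2 <- R2 - (3)*R1:  [ 0  6  2 ]
R3 <- R3 - (1)*R1:  [  0   0  -2 ]
R3: entry in column 2 is already 0 -> m_{32} = 0 (no row operation needed)
Multipliers (in order of application): m_{21} = 3, m_{31} = 1, m_{32} = 0

multipliers: 3, 1, 0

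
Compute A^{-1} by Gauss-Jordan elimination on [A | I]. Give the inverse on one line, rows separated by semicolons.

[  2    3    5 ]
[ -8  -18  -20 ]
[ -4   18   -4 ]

Gauss-Jordan on [A | I]:
R1 <- (1/2)*R1:  [   1  3/2  5/2  |  1/2    0    0 ]
R2 <- R2 - (-8)*R1:  [  0  -6   0  |   4   1   0 ]
R3 <- R3 - (-4)*R1:  [  0  24   6  |   2   0   1 ]
R2 <- (1/-6)*R2:  [    0     1     0  |  -2/3  -1/6     0 ]
R1 <- R1 - (3/2)*R2:  [   1    0  5/2  |  3/2  1/4    0 ]
R3 <- R3 - (24)*R2:  [  0   0   6  |  18   4   1 ]
R3 <- (1/6)*R3:  [   0    0    1  |    3  2/3  1/6 ]
R1 <- R1 - (5/2)*R3:  [      1       0       0  |      -6  -17/12   -5/12 ]
Right block of [I | A^{-1}] is the inverse:
[   -6  -17/12  -5/12 ]
[ -2/3    -1/6      0 ]
[    3     2/3    1/6 ]

inverse = [-6 -17/12 -5/12; -2/3 -1/6 0; 3 2/3 1/6]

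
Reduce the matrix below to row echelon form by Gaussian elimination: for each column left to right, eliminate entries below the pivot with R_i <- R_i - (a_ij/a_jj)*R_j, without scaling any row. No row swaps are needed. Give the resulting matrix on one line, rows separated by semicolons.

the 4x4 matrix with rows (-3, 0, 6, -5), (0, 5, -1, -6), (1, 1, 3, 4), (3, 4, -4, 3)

REF = [-3 0 6 -5; 0 5 -1 -6; 0 0 26/5 53/15; 0 0 0 35/39]

Forward elimination:
R3 <- R3 - (-1/3)*R1:  [   0    1    5  7/3 ]
R4 <- R4 - (-1)*R1:  [  0   4   2  -2 ]
R3 <- R3 - (1/5)*R2:  [     0      0   26/5  53/15 ]
R4 <- R4 - (4/5)*R2:  [    0     0  14/5  14/5 ]
R4 <- R4 - (7/13)*R3:  [     0      0      0  35/39 ]
Row echelon form:
[ -3  0     6     -5 ]
[  0  5    -1     -6 ]
[  0  0  26/5  53/15 ]
[  0  0     0  35/39 ]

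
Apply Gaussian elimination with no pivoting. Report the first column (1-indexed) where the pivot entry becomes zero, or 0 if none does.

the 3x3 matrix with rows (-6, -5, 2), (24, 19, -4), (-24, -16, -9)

first zero-pivot column = 0

Naive forward elimination:
R2 <- R2 - (-4)*R1:  [  0  -1   4 ]
R3 <- R3 - (4)*R1:  [   0    4  -17 ]
R3 <- R3 - (-4)*R2:  [  0   0  -1 ]
All pivots nonzero; naive elimination completes without hitting a zero pivot.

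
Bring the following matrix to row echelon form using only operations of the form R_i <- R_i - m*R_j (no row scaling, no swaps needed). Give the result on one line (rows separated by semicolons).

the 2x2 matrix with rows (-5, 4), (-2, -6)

REF = [-5 4; 0 -38/5]

Forward elimination:
R2 <- R2 - (2/5)*R1:  [     0  -38/5 ]
Row echelon form:
[ -5      4 ]
[  0  -38/5 ]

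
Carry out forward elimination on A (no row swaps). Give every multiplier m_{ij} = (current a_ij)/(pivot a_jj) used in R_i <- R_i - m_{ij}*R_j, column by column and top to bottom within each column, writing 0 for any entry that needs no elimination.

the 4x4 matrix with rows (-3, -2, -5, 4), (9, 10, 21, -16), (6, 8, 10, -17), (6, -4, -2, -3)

multipliers: -3, -2, -2, 1, -2, 0

Forward elimination:
R2 <- R2 - (-3)*R1:  [  0   4   6  -4 ]
R3 <- R3 - (-2)*R1:  [  0   4   0  -9 ]
R4 <- R4 - (-2)*R1:  [   0   -8  -12    5 ]
R3 <- R3 - (1)*R2:  [  0   0  -6  -5 ]
R4 <- R4 - (-2)*R2:  [  0   0   0  -3 ]
R4: entry in column 3 is already 0 -> m_{43} = 0 (no row operation needed)
Multipliers (in order of application): m_{21} = -3, m_{31} = -2, m_{41} = -2, m_{32} = 1, m_{42} = -2, m_{43} = 0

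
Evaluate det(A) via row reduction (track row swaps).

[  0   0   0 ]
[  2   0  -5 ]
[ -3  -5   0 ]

Forward elimination:
R1 <-> R2   (pivot in column 1 was zero)
[  2   0  -5 ]
[  0   0   0 ]
[ -3  -5   0 ]
R3 <- R3 - (-3/2)*R1:  [     0     -5  -15/2 ]
R2 <-> R3   (pivot in column 2 was zero)
[ 2   0     -5 ]
[ 0  -5  -15/2 ]
[ 0   0      0 ]
Upper-triangular form:
[ 2   0     -5 ]
[ 0  -5  -15/2 ]
[ 0   0      0 ]
det(A) = (-1)^2 * (2) * (-5) * (0) = 0  (2 row swaps -> sign +1)

det(A) = 0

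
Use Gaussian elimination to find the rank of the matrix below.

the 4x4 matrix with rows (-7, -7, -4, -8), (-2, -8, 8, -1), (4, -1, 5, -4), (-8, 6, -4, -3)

Row reduction:
R2 <- R2 - (2/7)*R1:  [    0    -6  64/7   9/7 ]
R3 <- R3 - (-4/7)*R1:  [     0     -5   19/7  -60/7 ]
R4 <- R4 - (8/7)*R1:  [    0    14   4/7  43/7 ]
R3 <- R3 - (5/6)*R2:  [       0        0  -103/21  -135/14 ]
R4 <- R4 - (-7/3)*R2:  [      0       0  460/21    64/7 ]
R4 <- R4 - (-460/103)*R3:  [         0          0          0  -3494/103 ]
Row echelon form:
[ -7  -7       -4         -8 ]
[  0  -6     64/7        9/7 ]
[  0   0  -103/21    -135/14 ]
[  0   0        0  -3494/103 ]
Nonzero rows / pivot columns: 4

rank(A) = 4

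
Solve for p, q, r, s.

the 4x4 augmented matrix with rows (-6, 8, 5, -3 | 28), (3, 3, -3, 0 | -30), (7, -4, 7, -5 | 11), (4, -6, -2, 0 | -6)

Forward elimination on [A|b]:
R2 <- R2 - (-1/2)*R1:  [    0     7  -1/2  -3/2   -16 ]
R3 <- R3 - (-7/6)*R1:  [     0   16/3   77/6  -17/2  131/3 ]
R4 <- R4 - (-2/3)*R1:  [    0  -2/3   4/3    -2  38/3 ]
R3 <- R3 - (16/21)*R2:  [       0        0   185/14  -103/14    391/7 ]
R4 <- R4 - (-2/21)*R2:  [     0      0    9/7  -15/7   78/7 ]
R4 <- R4 - (18/185)*R3:  [        0         0         0  -264/185  1056/185 ]
Row echelon form:
[ -6  8       5        -3  |        28 ]
[  0  7    -1/2      -3/2  |       -16 ]
[  0  0  185/14   -103/14  |     391/7 ]
[  0  0       0  -264/185  |  1056/185 ]
Back-substitution:
s = (1056/185) / (-264/185) = -4
r = (391/7 - (-103/14)*(-4)) / (185/14) = 2
q = (-16 - (-1/2)*(2) - (-3/2)*(-4)) / 7 = -3
p = (28 - (8)*(-3) - (5)*(2) - (-3)*(-4)) / -6 = -5

(-5, -3, 2, -4)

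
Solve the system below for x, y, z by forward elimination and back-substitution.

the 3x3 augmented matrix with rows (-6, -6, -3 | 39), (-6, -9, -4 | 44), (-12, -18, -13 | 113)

(-4, 0, -5)

Forward elimination on [A|b]:
R2 <- R2 - (1)*R1:  [  0  -3  -1   5 ]
R3 <- R3 - (2)*R1:  [  0  -6  -7  35 ]
R3 <- R3 - (2)*R2:  [  0   0  -5  25 ]
Row echelon form:
[ -6  -6  -3  |  39 ]
[  0  -3  -1  |   5 ]
[  0   0  -5  |  25 ]
Back-substitution:
z = (25) / -5 = -5
y = (5 - (-1)*(-5)) / -3 = 0
x = (39 - (-6)*(0) - (-3)*(-5)) / -6 = -4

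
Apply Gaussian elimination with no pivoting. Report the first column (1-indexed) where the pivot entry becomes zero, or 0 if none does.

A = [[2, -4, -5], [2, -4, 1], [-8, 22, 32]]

Naive forward elimination:
R2 <- R2 - (1)*R1:  [ 0  0  6 ]
R3 <- R3 - (-4)*R1:  [  0   6  12 ]
Matrix at this point:
[ 2  -4  -5 ]
[ 0   0   6 ]
[ 0   6  12 ]
Pivot entry (2,2) is zero but row 3 has 6 in column 2 -> naive elimination stops; a row interchange (e.g. R2 <-> R3) would be required here.

first zero-pivot column = 2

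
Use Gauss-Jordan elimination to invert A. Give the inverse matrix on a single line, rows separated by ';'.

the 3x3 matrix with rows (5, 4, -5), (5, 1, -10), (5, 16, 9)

Gauss-Jordan on [A | I]:
R1 <- (1/5)*R1:  [   1  4/5   -1  |  1/5    0    0 ]
R2 <- R2 - (5)*R1:  [  0  -3  -5  |  -1   1   0 ]
R3 <- R3 - (5)*R1:  [  0  12  14  |  -1   0   1 ]
R2 <- (1/-3)*R2:  [    0     1   5/3  |   1/3  -1/3     0 ]
R1 <- R1 - (4/5)*R2:  [     1      0   -7/3  |  -1/15   4/15      0 ]
R3 <- R3 - (12)*R2:  [  0   0  -6  |  -5   4   1 ]
R3 <- (1/-6)*R3:  [    0     0     1  |   5/6  -2/3  -1/6 ]
R1 <- R1 - (-7/3)*R3:  [      1       0       0  |  169/90  -58/45   -7/18 ]
R2 <- R2 - (5/3)*R3:  [      0       1       0  |  -19/18     7/9    5/18 ]
Right block of [I | A^{-1}] is the inverse:
[ 169/90  -58/45  -7/18 ]
[ -19/18     7/9   5/18 ]
[    5/6    -2/3   -1/6 ]

inverse = [169/90 -58/45 -7/18; -19/18 7/9 5/18; 5/6 -2/3 -1/6]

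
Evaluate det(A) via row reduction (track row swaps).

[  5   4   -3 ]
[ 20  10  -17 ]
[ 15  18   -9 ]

det(A) = 150

Forward elimination:
R2 <- R2 - (4)*R1:  [  0  -6  -5 ]
R3 <- R3 - (3)*R1:  [ 0  6  0 ]
R3 <- R3 - (-1)*R2:  [  0   0  -5 ]
Upper-triangular form:
[ 5   4  -3 ]
[ 0  -6  -5 ]
[ 0   0  -5 ]
det(A) = (-1)^0 * (5) * (-6) * (-5) = 150  (0 row swaps -> sign +1)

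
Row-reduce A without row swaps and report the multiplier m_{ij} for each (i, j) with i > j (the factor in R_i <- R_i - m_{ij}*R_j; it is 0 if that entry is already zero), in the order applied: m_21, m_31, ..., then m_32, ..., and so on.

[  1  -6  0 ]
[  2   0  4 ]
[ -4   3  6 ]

multipliers: 2, -4, -7/4

Forward elimination:
R2 <- R2 - (2)*R1:  [  0  12   4 ]
R3 <- R3 - (-4)*R1:  [   0  -21    6 ]
R3 <- R3 - (-7/4)*R2:  [  0   0  13 ]
Multipliers (in order of application): m_{21} = 2, m_{31} = -4, m_{32} = -7/4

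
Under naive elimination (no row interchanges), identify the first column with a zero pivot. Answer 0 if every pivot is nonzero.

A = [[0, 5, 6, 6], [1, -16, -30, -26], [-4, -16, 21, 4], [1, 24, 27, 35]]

first zero-pivot column = 1

Naive forward elimination:
Pivot entry (1,1) is zero but row 2 has 1 in column 1 -> naive elimination stops; a row interchange (e.g. R1 <-> R2) would be required here.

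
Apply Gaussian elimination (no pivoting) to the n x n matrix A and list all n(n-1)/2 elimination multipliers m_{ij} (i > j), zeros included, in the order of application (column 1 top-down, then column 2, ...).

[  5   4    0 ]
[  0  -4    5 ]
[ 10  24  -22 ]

Forward elimination:
R2: entry in column 1 is already 0 -> m_{21} = 0 (no row operation needed)
R3 <- R3 - (2)*R1:  [   0   16  -22 ]
R3 <- R3 - (-4)*R2:  [  0   0  -2 ]
Multipliers (in order of application): m_{21} = 0, m_{31} = 2, m_{32} = -4

multipliers: 0, 2, -4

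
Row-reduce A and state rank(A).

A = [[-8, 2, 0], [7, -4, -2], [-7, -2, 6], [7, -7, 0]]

rank(A) = 3

Row reduction:
R2 <- R2 - (-7/8)*R1:  [    0  -9/4    -2 ]
R3 <- R3 - (7/8)*R1:  [     0  -15/4      6 ]
R4 <- R4 - (-7/8)*R1:  [     0  -21/4      0 ]
R3 <- R3 - (5/3)*R2:  [    0     0  28/3 ]
R4 <- R4 - (7/3)*R2:  [    0     0  14/3 ]
R4 <- R4 - (1/2)*R3:  [ 0  0  0 ]
Row echelon form:
[ -8     2     0 ]
[  0  -9/4    -2 ]
[  0     0  28/3 ]
[  0     0     0 ]
Nonzero rows / pivot columns: 3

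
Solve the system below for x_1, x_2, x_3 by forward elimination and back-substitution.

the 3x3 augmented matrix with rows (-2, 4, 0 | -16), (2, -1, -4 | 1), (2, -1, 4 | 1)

Forward elimination on [A|b]:
R2 <- R2 - (-1)*R1:  [   0    3   -4  -15 ]
R3 <- R3 - (-1)*R1:  [   0    3    4  -15 ]
R3 <- R3 - (1)*R2:  [ 0  0  8  0 ]
Row echelon form:
[ -2  4   0  |  -16 ]
[  0  3  -4  |  -15 ]
[  0  0   8  |    0 ]
Back-substitution:
x_3 = (0) / 8 = 0
x_2 = (-15 - (-4)*(0)) / 3 = -5
x_1 = (-16 - (4)*(-5)) / -2 = -2

(-2, -5, 0)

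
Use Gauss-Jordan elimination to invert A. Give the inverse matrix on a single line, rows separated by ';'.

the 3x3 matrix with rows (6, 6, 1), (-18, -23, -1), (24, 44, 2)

inverse = [1/90 -8/45 -17/180; -1/15 1/15 1/15; 4/3 2/3 1/6]

Gauss-Jordan on [A | I]:
R1 <- (1/6)*R1:  [   1    1  1/6  |  1/6    0    0 ]
R2 <- R2 - (-18)*R1:  [  0  -5   2  |   3   1   0 ]
R3 <- R3 - (24)*R1:  [  0  20  -2  |  -4   0   1 ]
R2 <- (1/-5)*R2:  [    0     1  -2/5  |  -3/5  -1/5     0 ]
R1 <- R1 - (1)*R2:  [     1      0  17/30  |  23/30    1/5      0 ]
R3 <- R3 - (20)*R2:  [ 0  0  6  |  8  4  1 ]
R3 <- (1/6)*R3:  [   0    0    1  |  4/3  2/3  1/6 ]
R1 <- R1 - (17/30)*R3:  [       1        0        0  |     1/90    -8/45  -17/180 ]
R2 <- R2 - (-2/5)*R3:  [     0      1      0  |  -1/15   1/15   1/15 ]
Right block of [I | A^{-1}] is the inverse:
[  1/90  -8/45  -17/180 ]
[ -1/15   1/15     1/15 ]
[   4/3    2/3      1/6 ]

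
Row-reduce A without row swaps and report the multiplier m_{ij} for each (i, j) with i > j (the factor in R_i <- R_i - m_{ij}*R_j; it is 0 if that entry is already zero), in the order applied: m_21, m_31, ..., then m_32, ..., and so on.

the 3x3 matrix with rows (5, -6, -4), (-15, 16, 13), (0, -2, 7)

multipliers: -3, 0, 1

Forward elimination:
R2 <- R2 - (-3)*R1:  [  0  -2   1 ]
R3: entry in column 1 is already 0 -> m_{31} = 0 (no row operation needed)
R3 <- R3 - (1)*R2:  [ 0  0  6 ]
Multipliers (in order of application): m_{21} = -3, m_{31} = 0, m_{32} = 1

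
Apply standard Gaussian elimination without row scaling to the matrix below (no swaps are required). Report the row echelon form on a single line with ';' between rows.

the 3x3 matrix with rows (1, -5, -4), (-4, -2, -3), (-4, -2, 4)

REF = [1 -5 -4; 0 -22 -19; 0 0 7]

Forward elimination:
R2 <- R2 - (-4)*R1:  [   0  -22  -19 ]
R3 <- R3 - (-4)*R1:  [   0  -22  -12 ]
R3 <- R3 - (1)*R2:  [ 0  0  7 ]
Row echelon form:
[ 1   -5   -4 ]
[ 0  -22  -19 ]
[ 0    0    7 ]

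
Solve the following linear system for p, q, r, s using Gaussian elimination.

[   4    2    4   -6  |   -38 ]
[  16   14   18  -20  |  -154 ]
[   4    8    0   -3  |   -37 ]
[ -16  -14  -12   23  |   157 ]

(-3, -2, -1, 3)

Forward elimination on [A|b]:
R2 <- R2 - (4)*R1:  [  0   6   2   4  -2 ]
R3 <- R3 - (1)*R1:  [  0   6  -4   3   1 ]
R4 <- R4 - (-4)*R1:  [  0  -6   4  -1   5 ]
R3 <- R3 - (1)*R2:  [  0   0  -6  -1   3 ]
R4 <- R4 - (-1)*R2:  [ 0  0  6  3  3 ]
R4 <- R4 - (-1)*R3:  [ 0  0  0  2  6 ]
Row echelon form:
[ 4  2   4  -6  |  -38 ]
[ 0  6   2   4  |   -2 ]
[ 0  0  -6  -1  |    3 ]
[ 0  0   0   2  |    6 ]
Back-substitution:
s = (6) / 2 = 3
r = (3 - (-1)*(3)) / -6 = -1
q = (-2 - (2)*(-1) - (4)*(3)) / 6 = -2
p = (-38 - (2)*(-2) - (4)*(-1) - (-6)*(3)) / 4 = -3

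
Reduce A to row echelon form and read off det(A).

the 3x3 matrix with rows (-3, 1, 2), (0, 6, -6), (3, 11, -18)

Forward elimination:
R3 <- R3 - (-1)*R1:  [   0   12  -16 ]
R3 <- R3 - (2)*R2:  [  0   0  -4 ]
Upper-triangular form:
[ -3  1   2 ]
[  0  6  -6 ]
[  0  0  -4 ]
det(A) = (-1)^0 * (-3) * (6) * (-4) = 72  (0 row swaps -> sign +1)

det(A) = 72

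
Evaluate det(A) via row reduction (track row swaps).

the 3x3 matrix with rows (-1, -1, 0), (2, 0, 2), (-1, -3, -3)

det(A) = -10

Forward elimination:
R2 <- R2 - (-2)*R1:  [  0  -2   2 ]
R3 <- R3 - (1)*R1:  [  0  -2  -3 ]
R3 <- R3 - (1)*R2:  [  0   0  -5 ]
Upper-triangular form:
[ -1  -1   0 ]
[  0  -2   2 ]
[  0   0  -5 ]
det(A) = (-1)^0 * (-1) * (-2) * (-5) = -10  (0 row swaps -> sign +1)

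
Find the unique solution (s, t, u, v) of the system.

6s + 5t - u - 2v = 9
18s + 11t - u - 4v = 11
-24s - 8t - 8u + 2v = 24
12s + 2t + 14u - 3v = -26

Forward elimination on [A|b]:
R2 <- R2 - (3)*R1:  [   0   -4    2    2  -16 ]
R3 <- R3 - (-4)*R1:  [   0   12  -12   -6   60 ]
R4 <- R4 - (2)*R1:  [   0   -8   16    1  -44 ]
R3 <- R3 - (-3)*R2:  [  0   0  -6   0  12 ]
R4 <- R4 - (2)*R2:  [   0    0   12   -3  -12 ]
R4 <- R4 - (-2)*R3:  [  0   0   0  -3  12 ]
Row echelon form:
[ 6   5  -1  -2  |    9 ]
[ 0  -4   2   2  |  -16 ]
[ 0   0  -6   0  |   12 ]
[ 0   0   0  -3  |   12 ]
Back-substitution:
v = (12) / -3 = -4
u = (12) / -6 = -2
t = (-16 - (2)*(-2) - (2)*(-4)) / -4 = 1
s = (9 - (5)*(1) - (-1)*(-2) - (-2)*(-4)) / 6 = -1

(-1, 1, -2, -4)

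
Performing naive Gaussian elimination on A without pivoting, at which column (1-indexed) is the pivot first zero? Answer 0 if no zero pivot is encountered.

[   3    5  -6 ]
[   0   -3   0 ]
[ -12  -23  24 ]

Naive forward elimination:
R3 <- R3 - (-4)*R1:  [  0  -3   0 ]
R3 <- R3 - (1)*R2:  [ 0  0  0 ]
Matrix at this point:
[ 3   5  -6 ]
[ 0  -3   0 ]
[ 0   0   0 ]
Pivot entry (3,3) in the last row is zero and there are no rows below to swap with -> zero pivot in column 3 (A is singular).

first zero-pivot column = 3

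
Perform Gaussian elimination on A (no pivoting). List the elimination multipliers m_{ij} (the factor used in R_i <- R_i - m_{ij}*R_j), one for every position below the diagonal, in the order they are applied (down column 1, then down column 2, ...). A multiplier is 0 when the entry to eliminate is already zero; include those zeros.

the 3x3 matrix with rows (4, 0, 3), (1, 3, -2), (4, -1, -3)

Forward elimination:
R2 <- R2 - (1/4)*R1:  [     0      3  -11/4 ]
R3 <- R3 - (1)*R1:  [  0  -1  -6 ]
R3 <- R3 - (-1/3)*R2:  [      0       0  -83/12 ]
Multipliers (in order of application): m_{21} = 1/4, m_{31} = 1, m_{32} = -1/3

multipliers: 1/4, 1, -1/3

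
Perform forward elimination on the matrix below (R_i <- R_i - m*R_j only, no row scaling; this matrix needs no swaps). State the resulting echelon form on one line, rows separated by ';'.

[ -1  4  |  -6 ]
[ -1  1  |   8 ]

Forward elimination:
R2 <- R2 - (1)*R1:  [  0  -3  14 ]
Row echelon form:
[ -1   4  |  -6 ]
[  0  -3  |  14 ]

REF = [-1 4 -6; 0 -3 14]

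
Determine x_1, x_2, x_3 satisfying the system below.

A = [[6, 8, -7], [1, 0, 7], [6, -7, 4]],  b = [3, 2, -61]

(-5, 5, 1)

Forward elimination on [A|b]:
R2 <- R2 - (1/6)*R1:  [    0  -4/3  49/6   3/2 ]
R3 <- R3 - (1)*R1:  [   0  -15   11  -64 ]
R3 <- R3 - (45/4)*R2:  [      0       0  -647/8  -647/8 ]
Row echelon form:
[ 6     8      -7  |       3 ]
[ 0  -4/3    49/6  |     3/2 ]
[ 0     0  -647/8  |  -647/8 ]
Back-substitution:
x_3 = (-647/8) / (-647/8) = 1
x_2 = (3/2 - (49/6)*(1)) / (-4/3) = 5
x_1 = (3 - (8)*(5) - (-7)*(1)) / 6 = -5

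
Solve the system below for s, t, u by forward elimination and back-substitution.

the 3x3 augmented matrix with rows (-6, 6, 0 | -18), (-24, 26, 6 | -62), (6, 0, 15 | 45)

Forward elimination on [A|b]:
R2 <- R2 - (4)*R1:  [  0   2   6  10 ]
R3 <- R3 - (-1)*R1:  [  0   6  15  27 ]
R3 <- R3 - (3)*R2:  [  0   0  -3  -3 ]
Row echelon form:
[ -6  6   0  |  -18 ]
[  0  2   6  |   10 ]
[  0  0  -3  |   -3 ]
Back-substitution:
u = (-3) / -3 = 1
t = (10 - (6)*(1)) / 2 = 2
s = (-18 - (6)*(2)) / -6 = 5

(5, 2, 1)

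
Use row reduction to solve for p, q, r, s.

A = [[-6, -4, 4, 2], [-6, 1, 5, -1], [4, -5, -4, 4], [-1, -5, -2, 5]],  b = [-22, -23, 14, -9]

Forward elimination on [A|b]:
R2 <- R2 - (1)*R1:  [  0   5   1  -3  -1 ]
R3 <- R3 - (-2/3)*R1:  [     0  -23/3   -4/3   16/3   -2/3 ]
R4 <- R4 - (1/6)*R1:  [     0  -13/3   -8/3   14/3  -16/3 ]
R3 <- R3 - (-23/15)*R2:  [     0      0    1/5  11/15  -11/5 ]
R4 <- R4 - (-13/15)*R2:  [     0      0   -9/5  31/15  -31/5 ]
R4 <- R4 - (-9)*R3:  [    0     0     0  26/3   -26 ]
Row echelon form:
[ -6  -4    4      2  |    -22 ]
[  0   5    1     -3  |     -1 ]
[  0   0  1/5  11/15  |  -11/5 ]
[  0   0    0   26/3  |    -26 ]
Back-substitution:
s = (-26) / (26/3) = -3
r = (-11/5 - (11/15)*(-3)) / (1/5) = 0
q = (-1 - (1)*(0) - (-3)*(-3)) / 5 = -2
p = (-22 - (-4)*(-2) - (4)*(0) - (2)*(-3)) / -6 = 4

(4, -2, 0, -3)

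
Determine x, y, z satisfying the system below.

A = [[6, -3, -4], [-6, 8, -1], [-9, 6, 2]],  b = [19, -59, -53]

(5, -3, 5)

Forward elimination on [A|b]:
R2 <- R2 - (-1)*R1:  [   0    5   -5  -40 ]
R3 <- R3 - (-3/2)*R1:  [     0    3/2     -4  -49/2 ]
R3 <- R3 - (3/10)*R2:  [     0      0   -5/2  -25/2 ]
Row echelon form:
[ 6  -3    -4  |     19 ]
[ 0   5    -5  |    -40 ]
[ 0   0  -5/2  |  -25/2 ]
Back-substitution:
z = (-25/2) / (-5/2) = 5
y = (-40 - (-5)*(5)) / 5 = -3
x = (19 - (-3)*(-3) - (-4)*(5)) / 6 = 5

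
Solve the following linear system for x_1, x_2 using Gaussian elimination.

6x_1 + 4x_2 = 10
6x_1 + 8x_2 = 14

(1, 1)

Forward elimination on [A|b]:
R2 <- R2 - (1)*R1:  [ 0  4  4 ]
Row echelon form:
[ 6  4  |  10 ]
[ 0  4  |   4 ]
Back-substitution:
x_2 = (4) / 4 = 1
x_1 = (10 - (4)*(1)) / 6 = 1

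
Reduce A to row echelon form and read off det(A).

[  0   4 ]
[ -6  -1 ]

det(A) = 24

Forward elimination:
R1 <-> R2   (pivot in column 1 was zero)
[ -6  -1 ]
[  0   4 ]
Upper-triangular form:
[ -6  -1 ]
[  0   4 ]
det(A) = (-1)^1 * (-6) * (4) = 24  (1 row swap -> sign -1)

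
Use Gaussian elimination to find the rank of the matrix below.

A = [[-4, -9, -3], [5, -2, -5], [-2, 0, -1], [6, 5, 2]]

rank(A) = 3

Row reduction:
R2 <- R2 - (-5/4)*R1:  [     0  -53/4  -35/4 ]
R3 <- R3 - (1/2)*R1:  [   0  9/2  1/2 ]
R4 <- R4 - (-3/2)*R1:  [     0  -17/2   -5/2 ]
R3 <- R3 - (-18/53)*R2:  [       0        0  -131/53 ]
R4 <- R4 - (34/53)*R2:  [      0       0  165/53 ]
R4 <- R4 - (-165/131)*R3:  [ 0  0  0 ]
Row echelon form:
[ -4     -9       -3 ]
[  0  -53/4    -35/4 ]
[  0      0  -131/53 ]
[  0      0        0 ]
Nonzero rows / pivot columns: 3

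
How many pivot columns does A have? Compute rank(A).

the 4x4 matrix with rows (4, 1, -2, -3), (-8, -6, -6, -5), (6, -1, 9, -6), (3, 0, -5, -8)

Row reduction:
R2 <- R2 - (-2)*R1:  [   0   -4  -10  -11 ]
R3 <- R3 - (3/2)*R1:  [    0  -5/2    12  -3/2 ]
R4 <- R4 - (3/4)*R1:  [     0   -3/4   -7/2  -23/4 ]
R3 <- R3 - (5/8)*R2:  [    0     0  73/4  43/8 ]
R4 <- R4 - (3/16)*R2:  [      0       0   -13/8  -59/16 ]
R4 <- R4 - (-13/146)*R3:  [        0         0         0  -937/292 ]
Row echelon form:
[ 4   1    -2        -3 ]
[ 0  -4   -10       -11 ]
[ 0   0  73/4      43/8 ]
[ 0   0     0  -937/292 ]
Nonzero rows / pivot columns: 4

rank(A) = 4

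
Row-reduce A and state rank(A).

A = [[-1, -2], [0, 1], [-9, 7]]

Row reduction:
R3 <- R3 - (9)*R1:  [  0  25 ]
R3 <- R3 - (25)*R2:  [ 0  0 ]
Row echelon form:
[ -1  -2 ]
[  0   1 ]
[  0   0 ]
Nonzero rows / pivot columns: 2

rank(A) = 2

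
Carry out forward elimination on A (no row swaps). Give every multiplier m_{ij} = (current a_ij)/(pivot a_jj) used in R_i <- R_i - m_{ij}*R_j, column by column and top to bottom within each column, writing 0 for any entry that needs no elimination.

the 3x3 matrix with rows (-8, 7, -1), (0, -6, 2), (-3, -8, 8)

multipliers: 0, 3/8, 85/48

Forward elimination:
R2: entry in column 1 is already 0 -> m_{21} = 0 (no row operation needed)
R3 <- R3 - (3/8)*R1:  [     0  -85/8   67/8 ]
R3 <- R3 - (85/48)*R2:  [    0     0  29/6 ]
Multipliers (in order of application): m_{21} = 0, m_{31} = 3/8, m_{32} = 85/48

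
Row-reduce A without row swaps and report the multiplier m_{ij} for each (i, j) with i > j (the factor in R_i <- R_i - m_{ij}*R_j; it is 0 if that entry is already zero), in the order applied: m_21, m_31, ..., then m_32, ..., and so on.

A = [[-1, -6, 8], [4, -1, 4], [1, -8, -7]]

multipliers: -4, -1, 14/25

Forward elimination:
R2 <- R2 - (-4)*R1:  [   0  -25   36 ]
R3 <- R3 - (-1)*R1:  [   0  -14    1 ]
R3 <- R3 - (14/25)*R2:  [       0        0  -479/25 ]
Multipliers (in order of application): m_{21} = -4, m_{31} = -1, m_{32} = 14/25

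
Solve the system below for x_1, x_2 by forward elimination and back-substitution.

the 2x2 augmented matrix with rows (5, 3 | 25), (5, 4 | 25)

(5, 0)

Forward elimination on [A|b]:
R2 <- R2 - (1)*R1:  [ 0  1  0 ]
Row echelon form:
[ 5  3  |  25 ]
[ 0  1  |   0 ]
Back-substitution:
x_2 = (0) / 1 = 0
x_1 = (25 - (3)*(0)) / 5 = 5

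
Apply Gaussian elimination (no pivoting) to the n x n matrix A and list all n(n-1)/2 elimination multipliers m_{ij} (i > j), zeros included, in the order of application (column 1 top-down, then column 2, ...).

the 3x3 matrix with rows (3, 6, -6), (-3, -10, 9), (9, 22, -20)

multipliers: -1, 3, -1

Forward elimination:
R2 <- R2 - (-1)*R1:  [  0  -4   3 ]
R3 <- R3 - (3)*R1:  [  0   4  -2 ]
R3 <- R3 - (-1)*R2:  [ 0  0  1 ]
Multipliers (in order of application): m_{21} = -1, m_{31} = 3, m_{32} = -1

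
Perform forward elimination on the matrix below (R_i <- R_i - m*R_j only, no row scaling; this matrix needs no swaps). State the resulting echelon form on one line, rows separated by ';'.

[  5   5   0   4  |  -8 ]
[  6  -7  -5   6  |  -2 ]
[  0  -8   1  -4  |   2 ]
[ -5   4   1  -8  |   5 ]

Forward elimination:
R2 <- R2 - (6/5)*R1:  [    0   -13    -5   6/5  38/5 ]
R4 <- R4 - (-1)*R1:  [  0   9   1  -4  -3 ]
R3 <- R3 - (8/13)*R2:  [       0        0    53/13  -308/65  -174/65 ]
R4 <- R4 - (-9/13)*R2:  [       0        0   -32/13  -206/65   147/65 ]
R4 <- R4 - (-32/53)*R3:  [         0          0          0  -1598/265    171/265 ]
Row echelon form:
[ 5    5      0          4  |       -8 ]
[ 0  -13     -5        6/5  |     38/5 ]
[ 0    0  53/13    -308/65  |  -174/65 ]
[ 0    0      0  -1598/265  |  171/265 ]

REF = [5 5 0 4 -8; 0 -13 -5 6/5 38/5; 0 0 53/13 -308/65 -174/65; 0 0 0 -1598/265 171/265]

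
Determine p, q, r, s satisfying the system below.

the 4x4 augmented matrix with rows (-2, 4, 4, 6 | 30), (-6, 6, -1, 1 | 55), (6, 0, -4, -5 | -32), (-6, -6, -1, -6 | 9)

(-5, 5, 3, -2)

Forward elimination on [A|b]:
R2 <- R2 - (3)*R1:  [   0   -6  -13  -17  -35 ]
R3 <- R3 - (-3)*R1:  [  0  12   8  13  58 ]
R4 <- R4 - (3)*R1:  [   0  -18  -13  -24  -81 ]
R3 <- R3 - (-2)*R2:  [   0    0  -18  -21  -12 ]
R4 <- R4 - (3)*R2:  [  0   0  26  27  24 ]
R4 <- R4 - (-13/9)*R3:  [     0      0      0  -10/3   20/3 ]
Row echelon form:
[ -2   4    4      6  |    30 ]
[  0  -6  -13    -17  |   -35 ]
[  0   0  -18    -21  |   -12 ]
[  0   0    0  -10/3  |  20/3 ]
Back-substitution:
s = (20/3) / (-10/3) = -2
r = (-12 - (-21)*(-2)) / -18 = 3
q = (-35 - (-13)*(3) - (-17)*(-2)) / -6 = 5
p = (30 - (4)*(5) - (4)*(3) - (6)*(-2)) / -2 = -5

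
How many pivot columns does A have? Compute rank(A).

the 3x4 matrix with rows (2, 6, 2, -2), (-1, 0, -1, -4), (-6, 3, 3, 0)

rank(A) = 3

Row reduction:
R2 <- R2 - (-1/2)*R1:  [  0   3   0  -5 ]
R3 <- R3 - (-3)*R1:  [  0  21   9  -6 ]
R3 <- R3 - (7)*R2:  [  0   0   9  29 ]
Row echelon form:
[ 2  6  2  -2 ]
[ 0  3  0  -5 ]
[ 0  0  9  29 ]
Nonzero rows / pivot columns: 3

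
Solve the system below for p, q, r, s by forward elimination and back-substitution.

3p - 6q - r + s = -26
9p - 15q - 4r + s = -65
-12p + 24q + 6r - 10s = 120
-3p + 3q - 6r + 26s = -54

Forward elimination on [A|b]:
R2 <- R2 - (3)*R1:  [  0   3  -1  -2  13 ]
R3 <- R3 - (-4)*R1:  [  0   0   2  -6  16 ]
R4 <- R4 - (-1)*R1:  [   0   -3   -7   27  -80 ]
R4 <- R4 - (-1)*R2:  [   0    0   -8   25  -67 ]
R4 <- R4 - (-4)*R3:  [  0   0   0   1  -3 ]
Row echelon form:
[ 3  -6  -1   1  |  -26 ]
[ 0   3  -1  -2  |   13 ]
[ 0   0   2  -6  |   16 ]
[ 0   0   0   1  |   -3 ]
Back-substitution:
s = (-3) / 1 = -3
r = (16 - (-6)*(-3)) / 2 = -1
q = (13 - (-1)*(-1) - (-2)*(-3)) / 3 = 2
p = (-26 - (-6)*(2) - (-1)*(-1) - (1)*(-3)) / 3 = -4

(-4, 2, -1, -3)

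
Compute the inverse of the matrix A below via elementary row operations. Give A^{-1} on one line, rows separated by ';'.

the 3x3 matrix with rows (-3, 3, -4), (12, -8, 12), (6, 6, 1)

inverse = [4/3 9/20 -1/15; -1 -7/20 1/5; -2 -3/5 1/5]

Gauss-Jordan on [A | I]:
R1 <- (1/-3)*R1:  [    1    -1   4/3  |  -1/3     0     0 ]
R2 <- R2 - (12)*R1:  [  0   4  -4  |   4   1   0 ]
R3 <- R3 - (6)*R1:  [  0  12  -7  |   2   0   1 ]
R2 <- (1/4)*R2:  [   0    1   -1  |    1  1/4    0 ]
R1 <- R1 - (-1)*R2:  [   1    0  1/3  |  2/3  1/4    0 ]
R3 <- R3 - (12)*R2:  [   0    0    5  |  -10   -3    1 ]
R3 <- (1/5)*R3:  [    0     0     1  |    -2  -3/5   1/5 ]
R1 <- R1 - (1/3)*R3:  [     1      0      0  |    4/3   9/20  -1/15 ]
R2 <- R2 - (-1)*R3:  [     0      1      0  |     -1  -7/20    1/5 ]
Right block of [I | A^{-1}] is the inverse:
[ 4/3   9/20  -1/15 ]
[  -1  -7/20    1/5 ]
[  -2   -3/5    1/5 ]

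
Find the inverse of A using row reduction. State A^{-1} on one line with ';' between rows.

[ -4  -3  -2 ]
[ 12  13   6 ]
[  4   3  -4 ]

inverse = [-35/48 -3/16 1/12; 3/4 1/4 0; -1/6 0 -1/6]

Gauss-Jordan on [A | I]:
R1 <- (1/-4)*R1:  [    1   3/4   1/2  |  -1/4     0     0 ]
R2 <- R2 - (12)*R1:  [ 0  4  0  |  3  1  0 ]
R3 <- R3 - (4)*R1:  [  0   0  -6  |   1   0   1 ]
R2 <- (1/4)*R2:  [   0    1    0  |  3/4  1/4    0 ]
R1 <- R1 - (3/4)*R2:  [      1       0     1/2  |  -13/16   -3/16       0 ]
R3 <- (1/-6)*R3:  [    0     0     1  |  -1/6     0  -1/6 ]
R1 <- R1 - (1/2)*R3:  [      1       0       0  |  -35/48   -3/16    1/12 ]
Right block of [I | A^{-1}] is the inverse:
[ -35/48  -3/16  1/12 ]
[    3/4    1/4     0 ]
[   -1/6      0  -1/6 ]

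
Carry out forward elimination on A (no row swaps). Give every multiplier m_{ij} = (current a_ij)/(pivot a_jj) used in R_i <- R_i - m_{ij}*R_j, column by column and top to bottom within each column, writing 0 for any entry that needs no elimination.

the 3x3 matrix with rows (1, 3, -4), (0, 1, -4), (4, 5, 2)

Forward elimination:
R2: entry in column 1 is already 0 -> m_{21} = 0 (no row operation needed)
R3 <- R3 - (4)*R1:  [  0  -7  18 ]
R3 <- R3 - (-7)*R2:  [   0    0  -10 ]
Multipliers (in order of application): m_{21} = 0, m_{31} = 4, m_{32} = -7

multipliers: 0, 4, -7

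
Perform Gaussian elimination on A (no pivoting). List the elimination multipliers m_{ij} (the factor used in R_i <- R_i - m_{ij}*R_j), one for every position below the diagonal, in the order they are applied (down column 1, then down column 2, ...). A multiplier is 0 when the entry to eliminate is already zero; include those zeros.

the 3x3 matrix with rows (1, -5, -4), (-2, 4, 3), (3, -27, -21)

Forward elimination:
R2 <- R2 - (-2)*R1:  [  0  -6  -5 ]
R3 <- R3 - (3)*R1:  [   0  -12   -9 ]
R3 <- R3 - (2)*R2:  [ 0  0  1 ]
Multipliers (in order of application): m_{21} = -2, m_{31} = 3, m_{32} = 2

multipliers: -2, 3, 2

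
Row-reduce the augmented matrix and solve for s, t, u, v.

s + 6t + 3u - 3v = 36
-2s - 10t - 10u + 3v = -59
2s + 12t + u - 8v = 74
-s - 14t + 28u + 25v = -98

Forward elimination on [A|b]:
R2 <- R2 - (-2)*R1:  [  0   2  -4  -3  13 ]
R3 <- R3 - (2)*R1:  [  0   0  -5  -2   2 ]
R4 <- R4 - (-1)*R1:  [   0   -8   31   22  -62 ]
R4 <- R4 - (-4)*R2:  [   0    0   15   10  -10 ]
R4 <- R4 - (-3)*R3:  [  0   0   0   4  -4 ]
Row echelon form:
[ 1  6   3  -3  |  36 ]
[ 0  2  -4  -3  |  13 ]
[ 0  0  -5  -2  |   2 ]
[ 0  0   0   4  |  -4 ]
Back-substitution:
v = (-4) / 4 = -1
u = (2 - (-2)*(-1)) / -5 = 0
t = (13 - (-4)*(0) - (-3)*(-1)) / 2 = 5
s = (36 - (6)*(5) - (3)*(0) - (-3)*(-1)) / 1 = 3

(3, 5, 0, -1)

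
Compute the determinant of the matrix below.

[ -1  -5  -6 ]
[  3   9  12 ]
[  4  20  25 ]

det(A) = 6

Forward elimination:
R2 <- R2 - (-3)*R1:  [  0  -6  -6 ]
R3 <- R3 - (-4)*R1:  [ 0  0  1 ]
Upper-triangular form:
[ -1  -5  -6 ]
[  0  -6  -6 ]
[  0   0   1 ]
det(A) = (-1)^0 * (-1) * (-6) * (1) = 6  (0 row swaps -> sign +1)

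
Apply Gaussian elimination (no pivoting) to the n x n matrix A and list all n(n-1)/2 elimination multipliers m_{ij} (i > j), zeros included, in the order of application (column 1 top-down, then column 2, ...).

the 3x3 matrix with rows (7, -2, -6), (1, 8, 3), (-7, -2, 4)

Forward elimination:
R2 <- R2 - (1/7)*R1:  [    0  58/7  27/7 ]
R3 <- R3 - (-1)*R1:  [  0  -4  -2 ]
R3 <- R3 - (-14/29)*R2:  [     0      0  -4/29 ]
Multipliers (in order of application): m_{21} = 1/7, m_{31} = -1, m_{32} = -14/29

multipliers: 1/7, -1, -14/29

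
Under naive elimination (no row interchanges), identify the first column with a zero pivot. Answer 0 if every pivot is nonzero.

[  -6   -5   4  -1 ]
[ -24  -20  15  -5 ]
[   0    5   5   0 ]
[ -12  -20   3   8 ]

Naive forward elimination:
R2 <- R2 - (4)*R1:  [  0   0  -1  -1 ]
R4 <- R4 - (2)*R1:  [   0  -10   -5   10 ]
Matrix at this point:
[ -6   -5   4  -1 ]
[  0    0  -1  -1 ]
[  0    5   5   0 ]
[  0  -10  -5  10 ]
Pivot entry (2,2) is zero but row 3 has 5 in column 2 -> naive elimination stops; a row interchange (e.g. R2 <-> R3) would be required here.

first zero-pivot column = 2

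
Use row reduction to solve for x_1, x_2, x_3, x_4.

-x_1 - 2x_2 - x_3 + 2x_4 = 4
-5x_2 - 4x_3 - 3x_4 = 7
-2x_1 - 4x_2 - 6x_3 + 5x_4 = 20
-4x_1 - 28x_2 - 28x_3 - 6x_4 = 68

Forward elimination on [A|b]:
R3 <- R3 - (2)*R1:  [  0   0  -4   1  12 ]
R4 <- R4 - (4)*R1:  [   0  -20  -24  -14   52 ]
R4 <- R4 - (4)*R2:  [  0   0  -8  -2  24 ]
R4 <- R4 - (2)*R3:  [  0   0   0  -4   0 ]
Row echelon form:
[ -1  -2  -1   2  |   4 ]
[  0  -5  -4  -3  |   7 ]
[  0   0  -4   1  |  12 ]
[  0   0   0  -4  |   0 ]
Back-substitution:
x_4 = (0) / -4 = 0
x_3 = (12 - (1)*(0)) / -4 = -3
x_2 = (7 - (-4)*(-3) - (-3)*(0)) / -5 = 1
x_1 = (4 - (-2)*(1) - (-1)*(-3) - (2)*(0)) / -1 = -3

(-3, 1, -3, 0)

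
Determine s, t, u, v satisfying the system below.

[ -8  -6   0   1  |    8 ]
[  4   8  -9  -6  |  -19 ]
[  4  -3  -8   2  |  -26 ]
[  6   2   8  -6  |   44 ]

(0, -2, 3, -4)

Forward elimination on [A|b]:
R2 <- R2 - (-1/2)*R1:  [     0      5     -9  -11/2    -15 ]
R3 <- R3 - (-1/2)*R1:  [   0   -6   -8  5/2  -22 ]
R4 <- R4 - (-3/4)*R1:  [     0   -5/2      8  -21/4     50 ]
R3 <- R3 - (-6/5)*R2:  [      0       0   -94/5  -41/10     -40 ]
R4 <- R4 - (-1/2)*R2:  [    0     0   7/2    -8  85/2 ]
R4 <- R4 - (-35/188)*R3:  [         0          0          0  -3295/376    3295/94 ]
Row echelon form:
[ -8  -6      0          1  |        8 ]
[  0   5     -9      -11/2  |      -15 ]
[  0   0  -94/5     -41/10  |      -40 ]
[  0   0      0  -3295/376  |  3295/94 ]
Back-substitution:
v = (3295/94) / (-3295/376) = -4
u = (-40 - (-41/10)*(-4)) / (-94/5) = 3
t = (-15 - (-9)*(3) - (-11/2)*(-4)) / 5 = -2
s = (8 - (-6)*(-2) - (1)*(-4)) / -8 = 0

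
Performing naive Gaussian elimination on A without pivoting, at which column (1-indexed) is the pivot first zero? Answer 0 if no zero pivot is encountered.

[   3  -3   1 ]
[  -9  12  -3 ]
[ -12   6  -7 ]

Naive forward elimination:
R2 <- R2 - (-3)*R1:  [ 0  3  0 ]
R3 <- R3 - (-4)*R1:  [  0  -6  -3 ]
R3 <- R3 - (-2)*R2:  [  0   0  -3 ]
All pivots nonzero; naive elimination completes without hitting a zero pivot.

first zero-pivot column = 0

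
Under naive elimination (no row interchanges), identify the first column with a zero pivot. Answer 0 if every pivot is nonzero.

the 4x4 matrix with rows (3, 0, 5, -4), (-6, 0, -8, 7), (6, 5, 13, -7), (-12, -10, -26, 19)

first zero-pivot column = 2

Naive forward elimination:
R2 <- R2 - (-2)*R1:  [  0   0   2  -1 ]
R3 <- R3 - (2)*R1:  [ 0  5  3  1 ]
R4 <- R4 - (-4)*R1:  [   0  -10   -6    3 ]
Matrix at this point:
[ 3    0   5  -4 ]
[ 0    0   2  -1 ]
[ 0    5   3   1 ]
[ 0  -10  -6   3 ]
Pivot entry (2,2) is zero but row 3 has 5 in column 2 -> naive elimination stops; a row interchange (e.g. R2 <-> R3) would be required here.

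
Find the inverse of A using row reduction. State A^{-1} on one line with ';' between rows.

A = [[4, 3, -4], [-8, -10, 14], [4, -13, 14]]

inverse = [7/16 5/48 1/48; 7/4 3/4 -1/4; 3/2 2/3 -1/6]

Gauss-Jordan on [A | I]:
R1 <- (1/4)*R1:  [   1  3/4   -1  |  1/4    0    0 ]
R2 <- R2 - (-8)*R1:  [  0  -4   6  |   2   1   0 ]
R3 <- R3 - (4)*R1:  [   0  -16   18  |   -1    0    1 ]
R2 <- (1/-4)*R2:  [    0     1  -3/2  |  -1/2  -1/4     0 ]
R1 <- R1 - (3/4)*R2:  [    1     0   1/8  |   5/8  3/16     0 ]
R3 <- R3 - (-16)*R2:  [  0   0  -6  |  -9  -4   1 ]
R3 <- (1/-6)*R3:  [    0     0     1  |   3/2   2/3  -1/6 ]
R1 <- R1 - (1/8)*R3:  [    1     0     0  |  7/16  5/48  1/48 ]
R2 <- R2 - (-3/2)*R3:  [    0     1     0  |   7/4   3/4  -1/4 ]
Right block of [I | A^{-1}] is the inverse:
[ 7/16  5/48  1/48 ]
[  7/4   3/4  -1/4 ]
[  3/2   2/3  -1/6 ]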